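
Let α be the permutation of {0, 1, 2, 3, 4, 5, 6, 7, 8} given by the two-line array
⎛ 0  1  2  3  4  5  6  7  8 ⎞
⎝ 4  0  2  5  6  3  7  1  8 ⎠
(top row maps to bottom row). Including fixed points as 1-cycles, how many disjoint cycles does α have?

4

The cycle decomposition is (0 4 6 7 1)(2)(3 5)(8), which has 4 cycles (counting 1-cycles).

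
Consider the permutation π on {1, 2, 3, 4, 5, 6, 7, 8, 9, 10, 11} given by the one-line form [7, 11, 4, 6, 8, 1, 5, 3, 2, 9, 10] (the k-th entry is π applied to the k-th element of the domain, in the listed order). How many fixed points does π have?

0

No element satisfies π(x) = x, so there are 0 fixed points.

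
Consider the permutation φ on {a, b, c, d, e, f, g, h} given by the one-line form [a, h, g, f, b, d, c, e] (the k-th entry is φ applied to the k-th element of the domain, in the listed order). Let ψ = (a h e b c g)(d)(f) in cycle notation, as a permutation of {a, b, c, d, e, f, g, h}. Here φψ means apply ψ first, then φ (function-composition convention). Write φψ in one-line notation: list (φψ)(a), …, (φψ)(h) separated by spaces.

e g c f h d a b

(φψ)(x) = φ(ψ(x)). Computing each image: φ(ψ(a)) = φ(h) = e, φ(ψ(b)) = φ(c) = g, φ(ψ(c)) = φ(g) = c, φ(ψ(d)) = φ(d) = f, φ(ψ(e)) = φ(b) = h, φ(ψ(f)) = φ(f) = d, φ(ψ(g)) = φ(a) = a, φ(ψ(h)) = φ(e) = b.
Hence φψ = [e g c f h d a b].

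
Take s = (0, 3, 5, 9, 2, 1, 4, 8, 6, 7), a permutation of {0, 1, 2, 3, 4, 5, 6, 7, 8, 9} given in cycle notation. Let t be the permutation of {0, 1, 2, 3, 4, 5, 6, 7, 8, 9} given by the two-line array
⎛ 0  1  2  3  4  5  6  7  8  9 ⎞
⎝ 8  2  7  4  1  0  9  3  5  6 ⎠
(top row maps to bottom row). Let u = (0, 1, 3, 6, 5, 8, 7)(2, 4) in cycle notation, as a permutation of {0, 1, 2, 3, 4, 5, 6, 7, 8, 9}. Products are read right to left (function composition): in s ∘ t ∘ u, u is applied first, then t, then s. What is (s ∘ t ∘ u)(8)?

Apply the permutations in order: u(8) = 7, then t(7) = 3, then s(3) = 5. So (s ∘ t ∘ u)(8) = 5.

5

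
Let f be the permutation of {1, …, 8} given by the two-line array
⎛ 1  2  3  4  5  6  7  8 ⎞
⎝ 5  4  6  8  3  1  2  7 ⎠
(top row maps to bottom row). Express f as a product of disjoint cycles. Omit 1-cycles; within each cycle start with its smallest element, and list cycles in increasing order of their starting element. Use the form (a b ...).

(1 5 3 6)(2 4 8 7)

Iterating f from 1 gives 1 → 5 → 3 → 6 → 1; that is the 4-cycle (1 5 3 6).
Continuing from each remaining unvisited element yields (1 5 3 6)(2 4 8 7).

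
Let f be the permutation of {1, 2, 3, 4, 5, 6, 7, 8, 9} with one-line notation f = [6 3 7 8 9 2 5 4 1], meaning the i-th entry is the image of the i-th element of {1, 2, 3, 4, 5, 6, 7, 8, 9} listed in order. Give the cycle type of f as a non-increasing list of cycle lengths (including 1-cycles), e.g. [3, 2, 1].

The disjoint cycles are (1, 6, 2, 3, 7, 5, 9)(4, 8), with lengths 7, 2 in non-increasing order.

[7, 2]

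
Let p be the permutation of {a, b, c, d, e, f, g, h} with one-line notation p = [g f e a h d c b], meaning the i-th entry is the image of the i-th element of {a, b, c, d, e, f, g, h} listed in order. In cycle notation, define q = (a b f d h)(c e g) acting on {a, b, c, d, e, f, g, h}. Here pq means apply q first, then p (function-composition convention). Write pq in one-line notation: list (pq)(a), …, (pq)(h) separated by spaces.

(pq)(x) = p(q(x)). Computing each image: p(q(a)) = p(b) = f, p(q(b)) = p(f) = d, p(q(c)) = p(e) = h, p(q(d)) = p(h) = b, p(q(e)) = p(g) = c, p(q(f)) = p(d) = a, p(q(g)) = p(c) = e, p(q(h)) = p(a) = g.
Hence pq = [f d h b c a e g].

f d h b c a e g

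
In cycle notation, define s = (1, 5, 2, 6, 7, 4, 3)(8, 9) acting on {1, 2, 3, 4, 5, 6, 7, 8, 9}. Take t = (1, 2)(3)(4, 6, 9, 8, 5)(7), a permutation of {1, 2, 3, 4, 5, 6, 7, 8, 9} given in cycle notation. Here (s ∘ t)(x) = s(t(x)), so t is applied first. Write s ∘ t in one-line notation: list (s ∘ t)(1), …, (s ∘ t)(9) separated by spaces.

6 5 1 7 3 8 4 2 9

For each element, apply t then s: 1 → 2 → 6; 2 → 1 → 5; 3 → 3 → 1; 4 → 6 → 7; 5 → 4 → 3; 6 → 9 → 8; 7 → 7 → 4; 8 → 5 → 2; 9 → 8 → 9.
So s ∘ t in one-line form is 6 5 1 7 3 8 4 2 9.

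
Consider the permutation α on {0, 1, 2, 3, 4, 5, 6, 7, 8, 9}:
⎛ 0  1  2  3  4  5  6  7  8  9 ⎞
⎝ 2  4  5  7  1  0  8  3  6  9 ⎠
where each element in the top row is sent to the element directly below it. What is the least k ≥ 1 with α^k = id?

Writing α as disjoint cycles, the cycle lengths are 3, 2, 2, 2, 1.
Since disjoint cycles commute, ord(α) = lcm(3, 2, 2, 2) = 6.

6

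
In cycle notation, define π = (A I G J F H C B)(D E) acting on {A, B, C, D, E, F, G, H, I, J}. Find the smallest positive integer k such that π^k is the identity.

The cycle type of π is (8, 2).
The order of π is the least common multiple of its cycle lengths: lcm(8, 2) = 8.

8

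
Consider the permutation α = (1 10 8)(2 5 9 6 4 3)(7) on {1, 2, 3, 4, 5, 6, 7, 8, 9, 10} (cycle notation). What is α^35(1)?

1 lies in the 3-cycle (1 10 8).
Since the cycle has length 3, α^35 acts on it the same as α^2 (35 mod 3 = 2).
Advancing 2 steps from 1: 1 → 10 → 8.

8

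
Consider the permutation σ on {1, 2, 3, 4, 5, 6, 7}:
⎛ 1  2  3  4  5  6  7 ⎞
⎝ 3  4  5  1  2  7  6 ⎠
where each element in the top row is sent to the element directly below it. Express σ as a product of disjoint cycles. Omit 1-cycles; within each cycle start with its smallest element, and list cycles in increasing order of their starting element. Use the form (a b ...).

(1 3 5 2 4)(6 7)

Iterating σ from 1 gives 1 → 3 → 5 → 2 → 4 → 1; that is the 5-cycle (1 3 5 2 4).
Repeating from the next unused element and collecting all non-trivial cycles gives (1 3 5 2 4)(6 7).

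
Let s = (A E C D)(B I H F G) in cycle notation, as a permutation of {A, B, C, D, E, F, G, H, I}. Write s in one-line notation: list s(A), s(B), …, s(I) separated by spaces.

E I D A C G B F H

Image by image: A↦E, B↦I, C↦D, D↦A, E↦C, F↦G, G↦B, H↦F, I↦H.
So the one-line form is E I D A C G B F H.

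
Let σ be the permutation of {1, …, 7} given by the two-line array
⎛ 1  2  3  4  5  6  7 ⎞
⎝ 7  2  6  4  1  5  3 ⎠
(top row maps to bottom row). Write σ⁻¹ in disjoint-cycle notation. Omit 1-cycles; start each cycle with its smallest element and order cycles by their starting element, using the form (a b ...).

First write σ in disjoint cycles: (1 7 3 6 5).
Reversing each cycle (and rotating so the smallest element leads) gives σ⁻¹ = (1 5 6 3 7).

(1 5 6 3 7)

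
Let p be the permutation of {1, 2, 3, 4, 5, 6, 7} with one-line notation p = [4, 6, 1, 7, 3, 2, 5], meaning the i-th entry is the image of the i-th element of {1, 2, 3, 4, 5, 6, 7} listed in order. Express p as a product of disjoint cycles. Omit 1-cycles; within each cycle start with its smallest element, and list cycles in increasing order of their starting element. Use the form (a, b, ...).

Iterating p from 1 gives 1 → 4 → 7 → 5 → 3 → 1; that is the 5-cycle (1, 4, 7, 5, 3).
Continuing from each remaining unvisited element yields (1, 4, 7, 5, 3)(2, 6).

(1, 4, 7, 5, 3)(2, 6)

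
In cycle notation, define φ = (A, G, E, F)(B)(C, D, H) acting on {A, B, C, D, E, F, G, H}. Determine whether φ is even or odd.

odd

The cycle lengths are 4, 3, 1.
A cycle of length ℓ contributes ℓ−1 transpositions, so φ is a product of 3 + 2 = 5 transpositions — odd.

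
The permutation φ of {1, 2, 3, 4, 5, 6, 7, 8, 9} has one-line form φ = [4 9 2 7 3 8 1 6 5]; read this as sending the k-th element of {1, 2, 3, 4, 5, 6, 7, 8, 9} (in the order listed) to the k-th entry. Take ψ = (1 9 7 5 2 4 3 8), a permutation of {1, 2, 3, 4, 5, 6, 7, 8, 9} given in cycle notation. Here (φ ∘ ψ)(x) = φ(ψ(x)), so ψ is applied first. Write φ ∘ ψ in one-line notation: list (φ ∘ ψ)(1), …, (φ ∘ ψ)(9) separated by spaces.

5 7 6 2 9 8 3 4 1

(φ ∘ ψ)(x) = φ(ψ(x)). Computing each image: φ(ψ(1)) = φ(9) = 5, φ(ψ(2)) = φ(4) = 7, φ(ψ(3)) = φ(8) = 6, φ(ψ(4)) = φ(3) = 2, φ(ψ(5)) = φ(2) = 9, φ(ψ(6)) = φ(6) = 8, φ(ψ(7)) = φ(5) = 3, φ(ψ(8)) = φ(1) = 4, φ(ψ(9)) = φ(7) = 1.
Hence φ ∘ ψ = [5 7 6 2 9 8 3 4 1].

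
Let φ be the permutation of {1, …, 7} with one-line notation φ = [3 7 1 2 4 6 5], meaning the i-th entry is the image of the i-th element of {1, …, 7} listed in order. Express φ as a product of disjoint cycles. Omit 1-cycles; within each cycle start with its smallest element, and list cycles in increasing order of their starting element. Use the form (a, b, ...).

(1, 3)(2, 7, 5, 4)

From 1: 1 → 3 → 1, closing the cycle (1, 3).
Repeating from the next unused element and collecting all non-trivial cycles gives (1, 3)(2, 7, 5, 4).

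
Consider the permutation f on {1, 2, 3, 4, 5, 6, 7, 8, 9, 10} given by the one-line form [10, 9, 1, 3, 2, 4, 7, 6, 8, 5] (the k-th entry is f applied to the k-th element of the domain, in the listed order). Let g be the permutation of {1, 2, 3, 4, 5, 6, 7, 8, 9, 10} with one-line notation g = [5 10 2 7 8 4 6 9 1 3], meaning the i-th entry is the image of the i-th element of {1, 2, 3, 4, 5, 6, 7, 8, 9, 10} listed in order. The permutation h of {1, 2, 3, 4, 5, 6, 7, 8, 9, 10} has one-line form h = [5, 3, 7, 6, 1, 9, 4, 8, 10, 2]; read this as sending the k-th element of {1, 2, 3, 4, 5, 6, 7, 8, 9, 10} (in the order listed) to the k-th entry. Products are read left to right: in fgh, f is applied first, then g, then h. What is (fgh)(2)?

Apply the permutations in order: f(2) = 9, then g(9) = 1, then h(1) = 5. So (fgh)(2) = 5.

5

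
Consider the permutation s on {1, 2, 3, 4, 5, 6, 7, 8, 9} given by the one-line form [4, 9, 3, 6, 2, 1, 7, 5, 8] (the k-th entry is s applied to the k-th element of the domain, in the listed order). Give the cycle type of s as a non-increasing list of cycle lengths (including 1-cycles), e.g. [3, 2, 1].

[4, 3, 1, 1]

The disjoint cycles are (1 4 6)(2 9 8 5)(3)(7), with lengths 4, 3, 1, 1 in non-increasing order.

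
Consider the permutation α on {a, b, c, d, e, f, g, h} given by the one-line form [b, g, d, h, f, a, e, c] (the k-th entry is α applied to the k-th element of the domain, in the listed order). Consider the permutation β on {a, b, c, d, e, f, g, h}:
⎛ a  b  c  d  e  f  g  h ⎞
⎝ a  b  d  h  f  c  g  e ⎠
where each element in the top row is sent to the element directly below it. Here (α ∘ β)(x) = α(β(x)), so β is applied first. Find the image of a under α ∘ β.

(α ∘ β)(a) = α(β(a)). β(a) = a, then α(a) = b. So (α ∘ β)(a) = b.

b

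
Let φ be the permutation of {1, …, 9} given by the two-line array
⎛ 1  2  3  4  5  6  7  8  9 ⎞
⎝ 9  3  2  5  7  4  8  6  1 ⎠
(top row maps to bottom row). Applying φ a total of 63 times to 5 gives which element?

Tracing 5 → 7 → … returns to 5 after 5 steps, so 5 lies in a 5-cycle (4, 5, 7, 8, 6).
Powers repeat with period 5 on this cycle, and 63 mod 5 = 3, so φ^63(5) = φ^3(5).
Stepping 3 places around the cycle: 5 → 7 → 8 → 6.

6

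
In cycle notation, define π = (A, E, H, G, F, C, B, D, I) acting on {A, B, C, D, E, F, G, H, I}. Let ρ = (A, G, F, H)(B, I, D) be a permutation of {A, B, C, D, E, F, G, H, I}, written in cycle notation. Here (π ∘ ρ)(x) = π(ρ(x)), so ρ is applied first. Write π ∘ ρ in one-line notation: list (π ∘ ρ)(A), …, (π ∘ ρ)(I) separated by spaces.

F A B D H G C E I

Chase each element through ρ then π: A → G → F; B → I → A; C → C → B; D → B → D; E → E → H; F → H → G; G → F → C; H → A → E; I → D → I.
So π ∘ ρ in one-line form is F A B D H G C E I.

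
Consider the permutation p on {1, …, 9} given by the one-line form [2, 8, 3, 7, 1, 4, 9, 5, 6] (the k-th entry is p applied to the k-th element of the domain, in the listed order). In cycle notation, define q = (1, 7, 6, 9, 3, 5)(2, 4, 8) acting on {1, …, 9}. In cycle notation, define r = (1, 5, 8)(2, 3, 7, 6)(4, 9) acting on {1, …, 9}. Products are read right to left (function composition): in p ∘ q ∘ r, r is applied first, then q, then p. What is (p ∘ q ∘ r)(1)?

2

Apply the permutations in order: r(1) = 5, then q(5) = 1, then p(1) = 2. So (p ∘ q ∘ r)(1) = 2.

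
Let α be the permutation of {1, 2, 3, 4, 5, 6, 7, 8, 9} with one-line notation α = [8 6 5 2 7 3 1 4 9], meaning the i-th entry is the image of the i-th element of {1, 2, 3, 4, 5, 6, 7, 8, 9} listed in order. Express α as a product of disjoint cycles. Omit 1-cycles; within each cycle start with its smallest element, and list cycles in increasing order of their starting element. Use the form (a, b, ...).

(1, 8, 4, 2, 6, 3, 5, 7)

Start at 1 and follow images: 1 → 8 → 4 → 2 → 6 → 3 → 5 → 7 → 1, giving the cycle (1, 8, 4, 2, 6, 3, 5, 7).
Repeating from the next unused element and collecting all non-trivial cycles gives (1, 8, 4, 2, 6, 3, 5, 7).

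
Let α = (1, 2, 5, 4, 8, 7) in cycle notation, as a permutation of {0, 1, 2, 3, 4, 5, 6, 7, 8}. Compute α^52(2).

7

2 lies in the 6-cycle (1, 2, 5, 4, 8, 7).
On a 6-cycle, α^6 is the identity, so α^52 = α^4 there (52 ≡ 4 mod 6).
Advancing 4 steps from 2: 2 → 5 → 4 → 8 → 7.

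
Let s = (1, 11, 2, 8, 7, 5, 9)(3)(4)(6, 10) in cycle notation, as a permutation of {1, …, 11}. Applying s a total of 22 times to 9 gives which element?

9 lies in the 7-cycle (1, 11, 2, 8, 7, 5, 9).
On a 7-cycle, s^7 is the identity, so s^22 = s^1 there (22 ≡ 1 mod 7).
Advancing 1 step from 9: 9 → 1.

1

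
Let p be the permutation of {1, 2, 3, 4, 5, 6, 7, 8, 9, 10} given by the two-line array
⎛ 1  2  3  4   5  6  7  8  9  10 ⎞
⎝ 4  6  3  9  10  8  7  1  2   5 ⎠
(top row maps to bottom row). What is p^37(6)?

8

Tracing 6 → 8 → … returns to 6 after 6 steps, so 6 lies in a 6-cycle (1, 4, 9, 2, 6, 8).
On a 6-cycle, p^6 is the identity, so p^37 = p^1 there (37 ≡ 1 mod 6).
Advancing 1 step from 6: 6 → 8.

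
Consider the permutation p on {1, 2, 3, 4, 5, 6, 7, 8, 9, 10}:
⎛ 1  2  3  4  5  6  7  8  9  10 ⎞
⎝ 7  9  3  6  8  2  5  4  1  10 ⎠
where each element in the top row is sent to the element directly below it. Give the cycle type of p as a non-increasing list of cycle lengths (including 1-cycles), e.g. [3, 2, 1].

[8, 1, 1]

The disjoint cycles are (1, 7, 5, 8, 4, 6, 2, 9)(3)(10), with lengths 8, 1, 1 in non-increasing order.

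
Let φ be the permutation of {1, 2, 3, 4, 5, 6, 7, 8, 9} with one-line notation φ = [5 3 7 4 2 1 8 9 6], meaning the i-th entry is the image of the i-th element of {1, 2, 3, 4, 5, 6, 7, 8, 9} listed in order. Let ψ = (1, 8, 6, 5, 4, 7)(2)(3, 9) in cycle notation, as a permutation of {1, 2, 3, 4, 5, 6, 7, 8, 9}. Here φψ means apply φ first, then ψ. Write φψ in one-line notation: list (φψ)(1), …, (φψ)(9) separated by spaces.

(φψ)(x) = ψ(φ(x)). Computing each image: ψ(φ(1)) = ψ(5) = 4, ψ(φ(2)) = ψ(3) = 9, ψ(φ(3)) = ψ(7) = 1, ψ(φ(4)) = ψ(4) = 7, ψ(φ(5)) = ψ(2) = 2, ψ(φ(6)) = ψ(1) = 8, ψ(φ(7)) = ψ(8) = 6, ψ(φ(8)) = ψ(9) = 3, ψ(φ(9)) = ψ(6) = 5.
Hence φψ = [4 9 1 7 2 8 6 3 5].

4 9 1 7 2 8 6 3 5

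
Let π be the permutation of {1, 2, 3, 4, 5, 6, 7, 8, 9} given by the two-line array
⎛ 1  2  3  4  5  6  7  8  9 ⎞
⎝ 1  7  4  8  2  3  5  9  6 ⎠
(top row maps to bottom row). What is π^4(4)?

3

Tracing 4 → 8 → … returns to 4 after 5 steps, so 4 lies in a 5-cycle (3, 4, 8, 9, 6).
Advancing 4 steps from 4: 4 → 8 → 9 → 6 → 3.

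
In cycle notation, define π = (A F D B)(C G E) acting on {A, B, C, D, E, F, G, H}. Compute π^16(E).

E lies in the 3-cycle (C G E).
On a 3-cycle, π^3 is the identity, so π^16 = π^1 there (16 ≡ 1 mod 3).
Stepping 1 place around the cycle: E → C.

C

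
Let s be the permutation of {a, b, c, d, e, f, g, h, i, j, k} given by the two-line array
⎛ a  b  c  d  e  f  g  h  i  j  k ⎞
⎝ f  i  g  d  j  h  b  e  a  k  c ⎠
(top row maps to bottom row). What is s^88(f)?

i

Tracing f → h → … returns to f after 10 steps, so f lies in a 10-cycle (a, f, h, e, j, k, c, g, b, i).
Since the cycle has length 10, s^88 acts on it the same as s^8 (88 mod 10 = 8).
Advancing 8 steps from f: f → h → e → j → k → c → g → b → i.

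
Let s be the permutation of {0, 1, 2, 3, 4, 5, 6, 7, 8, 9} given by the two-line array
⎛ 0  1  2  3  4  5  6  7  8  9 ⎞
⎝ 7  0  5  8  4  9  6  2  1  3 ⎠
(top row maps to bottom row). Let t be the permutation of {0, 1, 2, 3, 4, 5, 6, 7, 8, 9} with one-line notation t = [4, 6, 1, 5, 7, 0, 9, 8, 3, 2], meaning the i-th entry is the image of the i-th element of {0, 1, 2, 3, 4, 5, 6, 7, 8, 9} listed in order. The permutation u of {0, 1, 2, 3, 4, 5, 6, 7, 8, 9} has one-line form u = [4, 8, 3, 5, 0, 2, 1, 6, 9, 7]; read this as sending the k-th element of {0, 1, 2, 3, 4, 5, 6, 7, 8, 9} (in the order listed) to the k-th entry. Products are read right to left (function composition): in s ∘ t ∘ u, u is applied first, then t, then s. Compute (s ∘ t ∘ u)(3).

Chase 3: u(3) = 5; t(5) = 0; s(0) = 7. Hence (s ∘ t ∘ u)(3) = 7.

7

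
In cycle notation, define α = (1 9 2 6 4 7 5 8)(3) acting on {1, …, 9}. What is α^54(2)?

1

2 lies in the 8-cycle (1 9 2 6 4 7 5 8).
Powers repeat with period 8 on this cycle, and 54 mod 8 = 6, so α^54(2) = α^6(2).
Advancing 6 steps from 2: 2 → 6 → 4 → 7 → 5 → 8 → 1.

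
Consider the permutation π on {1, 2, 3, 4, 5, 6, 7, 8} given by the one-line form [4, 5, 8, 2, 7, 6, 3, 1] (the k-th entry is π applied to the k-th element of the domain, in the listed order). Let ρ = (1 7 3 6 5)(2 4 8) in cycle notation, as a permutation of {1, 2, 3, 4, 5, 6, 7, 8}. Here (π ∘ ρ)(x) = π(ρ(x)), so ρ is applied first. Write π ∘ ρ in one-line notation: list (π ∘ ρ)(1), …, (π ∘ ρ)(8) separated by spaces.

(π ∘ ρ)(x) = π(ρ(x)). Computing each image: π(ρ(1)) = π(7) = 3, π(ρ(2)) = π(4) = 2, π(ρ(3)) = π(6) = 6, π(ρ(4)) = π(8) = 1, π(ρ(5)) = π(1) = 4, π(ρ(6)) = π(5) = 7, π(ρ(7)) = π(3) = 8, π(ρ(8)) = π(2) = 5.
Hence π ∘ ρ = [3 2 6 1 4 7 8 5].

3 2 6 1 4 7 8 5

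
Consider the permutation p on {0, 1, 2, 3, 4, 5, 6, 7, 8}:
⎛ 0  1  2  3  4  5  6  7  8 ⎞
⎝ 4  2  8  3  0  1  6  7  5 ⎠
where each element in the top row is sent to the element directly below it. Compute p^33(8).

Tracing 8 → 5 → … returns to 8 after 4 steps, so 8 lies in a 4-cycle (1, 2, 8, 5).
On a 4-cycle, p^4 is the identity, so p^33 = p^1 there (33 ≡ 1 mod 4).
Stepping 1 place around the cycle: 8 → 5.

5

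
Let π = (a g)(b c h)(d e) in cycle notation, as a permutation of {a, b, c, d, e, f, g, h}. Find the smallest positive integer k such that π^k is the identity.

The cycle type of π is (3, 2, 2, 1).
The order is lcm(3, 2, 2) = 6.

6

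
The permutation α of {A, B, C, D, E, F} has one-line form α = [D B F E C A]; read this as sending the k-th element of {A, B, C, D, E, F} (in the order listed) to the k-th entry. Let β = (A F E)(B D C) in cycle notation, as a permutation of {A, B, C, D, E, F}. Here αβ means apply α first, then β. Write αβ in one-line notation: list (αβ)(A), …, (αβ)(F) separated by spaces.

C D E A B F

(αβ)(x) = β(α(x)). Computing each image: β(α(A)) = β(D) = C, β(α(B)) = β(B) = D, β(α(C)) = β(F) = E, β(α(D)) = β(E) = A, β(α(E)) = β(C) = B, β(α(F)) = β(A) = F.
Hence αβ = [C D E A B F].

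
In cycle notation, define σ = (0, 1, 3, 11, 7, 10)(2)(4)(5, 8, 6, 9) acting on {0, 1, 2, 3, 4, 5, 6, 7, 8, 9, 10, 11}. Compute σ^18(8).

9

8 lies in the 4-cycle (5, 8, 6, 9).
Since the cycle has length 4, σ^18 acts on it the same as σ^2 (18 mod 4 = 2).
Advancing 2 steps from 8: 8 → 6 → 9.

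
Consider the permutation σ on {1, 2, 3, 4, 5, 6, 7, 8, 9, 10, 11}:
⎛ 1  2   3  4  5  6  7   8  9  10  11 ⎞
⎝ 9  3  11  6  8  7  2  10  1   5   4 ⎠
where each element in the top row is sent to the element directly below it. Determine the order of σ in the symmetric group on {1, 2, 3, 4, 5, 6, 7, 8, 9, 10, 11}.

6

The disjoint-cycle form of σ has cycle lengths 6, 3, 2.
The order is lcm(6, 3, 2) = 6.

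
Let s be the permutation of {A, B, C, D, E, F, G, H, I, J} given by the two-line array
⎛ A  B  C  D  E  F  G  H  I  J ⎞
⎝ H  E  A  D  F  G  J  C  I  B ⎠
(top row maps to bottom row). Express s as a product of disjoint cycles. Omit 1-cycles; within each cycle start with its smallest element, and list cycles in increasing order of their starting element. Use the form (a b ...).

(A H C)(B E F G J)

Iterating s from A gives A → H → C → A; that is the 3-cycle (A H C).
Repeating from the next unused element and collecting all non-trivial cycles gives (A H C)(B E F G J).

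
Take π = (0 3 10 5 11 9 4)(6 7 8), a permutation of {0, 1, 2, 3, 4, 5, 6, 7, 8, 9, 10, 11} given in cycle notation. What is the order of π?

The disjoint cycles have lengths 7, 3, 1, 1.
The order of π is the least common multiple of its cycle lengths: lcm(7, 3) = 21.

21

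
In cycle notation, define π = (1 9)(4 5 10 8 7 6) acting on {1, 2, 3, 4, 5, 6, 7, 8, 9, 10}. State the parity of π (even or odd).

even

The cycle lengths are 6, 2, 1, 1.
A cycle is odd iff its length is even; π has 2 even-length cycles, so sgn(π) = (−1)^2 and π is even.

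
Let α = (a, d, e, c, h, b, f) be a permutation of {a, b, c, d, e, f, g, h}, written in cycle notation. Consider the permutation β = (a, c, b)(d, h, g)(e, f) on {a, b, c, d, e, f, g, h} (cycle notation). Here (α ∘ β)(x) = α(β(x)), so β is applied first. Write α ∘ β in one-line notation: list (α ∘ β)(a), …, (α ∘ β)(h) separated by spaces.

h d f b a c e g

(α ∘ β)(x) = α(β(x)). Computing each image: α(β(a)) = α(c) = h, α(β(b)) = α(a) = d, α(β(c)) = α(b) = f, α(β(d)) = α(h) = b, α(β(e)) = α(f) = a, α(β(f)) = α(e) = c, α(β(g)) = α(d) = e, α(β(h)) = α(g) = g.
Hence α ∘ β = [h d f b a c e g].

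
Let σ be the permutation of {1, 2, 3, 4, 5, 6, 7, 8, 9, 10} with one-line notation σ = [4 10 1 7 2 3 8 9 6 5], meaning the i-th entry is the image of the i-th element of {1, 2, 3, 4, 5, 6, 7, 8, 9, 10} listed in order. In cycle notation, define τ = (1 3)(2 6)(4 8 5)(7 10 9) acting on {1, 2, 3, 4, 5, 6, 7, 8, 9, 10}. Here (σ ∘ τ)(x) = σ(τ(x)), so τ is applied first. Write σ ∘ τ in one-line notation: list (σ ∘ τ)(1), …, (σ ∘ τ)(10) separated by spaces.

1 3 4 9 7 10 5 2 8 6

(σ ∘ τ)(x) = σ(τ(x)). Computing each image: σ(τ(1)) = σ(3) = 1, σ(τ(2)) = σ(6) = 3, σ(τ(3)) = σ(1) = 4, σ(τ(4)) = σ(8) = 9, σ(τ(5)) = σ(4) = 7, σ(τ(6)) = σ(2) = 10, σ(τ(7)) = σ(10) = 5, σ(τ(8)) = σ(5) = 2, σ(τ(9)) = σ(7) = 8, σ(τ(10)) = σ(9) = 6.
Hence σ ∘ τ = [1 3 4 9 7 10 5 2 8 6].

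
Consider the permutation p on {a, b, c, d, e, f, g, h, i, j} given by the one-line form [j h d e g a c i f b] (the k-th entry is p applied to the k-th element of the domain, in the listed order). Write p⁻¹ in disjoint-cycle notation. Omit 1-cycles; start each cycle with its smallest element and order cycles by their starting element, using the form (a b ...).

(a f i h b j)(c g e d)

The cycle decomposition of p is (a j b h i f)(c d e g).
Reversing each cycle (and rotating so the smallest element leads) gives p⁻¹ = (a f i h b j)(c g e d).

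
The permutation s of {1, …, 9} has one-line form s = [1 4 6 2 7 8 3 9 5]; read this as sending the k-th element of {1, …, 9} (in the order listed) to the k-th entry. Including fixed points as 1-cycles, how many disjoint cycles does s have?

3

The cycle decomposition is (1)(2, 4)(3, 6, 8, 9, 5, 7), which has 3 cycles (counting 1-cycles).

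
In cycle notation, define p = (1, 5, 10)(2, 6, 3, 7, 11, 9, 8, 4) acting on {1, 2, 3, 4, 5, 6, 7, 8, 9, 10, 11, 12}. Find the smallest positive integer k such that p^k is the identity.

24

The cycle type of p is (8, 3, 1).
Since disjoint cycles commute, ord(p) = lcm(8, 3) = 24.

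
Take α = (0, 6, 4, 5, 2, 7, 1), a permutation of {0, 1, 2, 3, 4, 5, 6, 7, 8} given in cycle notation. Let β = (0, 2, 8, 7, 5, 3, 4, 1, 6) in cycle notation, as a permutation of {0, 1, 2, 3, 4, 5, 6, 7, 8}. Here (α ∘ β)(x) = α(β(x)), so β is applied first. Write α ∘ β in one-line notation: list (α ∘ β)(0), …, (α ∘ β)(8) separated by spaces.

7 4 8 5 0 3 6 2 1

Chase each element through β then α: 0 → 2 → 7; 1 → 6 → 4; 2 → 8 → 8; 3 → 4 → 5; 4 → 1 → 0; 5 → 3 → 3; 6 → 0 → 6; 7 → 5 → 2; 8 → 7 → 1.
Collecting the images, α ∘ β = [7 4 8 5 0 3 6 2 1].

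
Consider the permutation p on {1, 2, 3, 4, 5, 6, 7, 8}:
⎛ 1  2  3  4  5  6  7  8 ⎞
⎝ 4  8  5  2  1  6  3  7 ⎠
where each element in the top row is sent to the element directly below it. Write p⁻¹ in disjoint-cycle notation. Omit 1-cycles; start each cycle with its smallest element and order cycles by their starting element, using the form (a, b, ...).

The cycle decomposition of p is (1, 4, 2, 8, 7, 3, 5).
Reversing each cycle (and rotating so the smallest element leads) gives p⁻¹ = (1, 5, 3, 7, 8, 2, 4).

(1, 5, 3, 7, 8, 2, 4)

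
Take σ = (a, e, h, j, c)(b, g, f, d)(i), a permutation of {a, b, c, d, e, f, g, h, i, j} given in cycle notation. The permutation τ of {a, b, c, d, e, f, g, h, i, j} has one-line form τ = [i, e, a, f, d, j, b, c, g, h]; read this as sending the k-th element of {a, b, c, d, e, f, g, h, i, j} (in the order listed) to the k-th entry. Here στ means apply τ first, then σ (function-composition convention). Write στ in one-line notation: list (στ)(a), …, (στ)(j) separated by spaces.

(στ)(x) = σ(τ(x)). Computing each image: σ(τ(a)) = σ(i) = i, σ(τ(b)) = σ(e) = h, σ(τ(c)) = σ(a) = e, σ(τ(d)) = σ(f) = d, σ(τ(e)) = σ(d) = b, σ(τ(f)) = σ(j) = c, σ(τ(g)) = σ(b) = g, σ(τ(h)) = σ(c) = a, σ(τ(i)) = σ(g) = f, σ(τ(j)) = σ(h) = j.
Hence στ = [i h e d b c g a f j].

i h e d b c g a f j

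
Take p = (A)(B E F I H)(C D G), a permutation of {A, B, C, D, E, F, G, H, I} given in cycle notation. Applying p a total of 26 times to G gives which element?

D

G lies in the 3-cycle (C D G).
On a 3-cycle, p^3 is the identity, so p^26 = p^2 there (26 ≡ 2 mod 3).
Stepping 2 places around the cycle: G → C → D.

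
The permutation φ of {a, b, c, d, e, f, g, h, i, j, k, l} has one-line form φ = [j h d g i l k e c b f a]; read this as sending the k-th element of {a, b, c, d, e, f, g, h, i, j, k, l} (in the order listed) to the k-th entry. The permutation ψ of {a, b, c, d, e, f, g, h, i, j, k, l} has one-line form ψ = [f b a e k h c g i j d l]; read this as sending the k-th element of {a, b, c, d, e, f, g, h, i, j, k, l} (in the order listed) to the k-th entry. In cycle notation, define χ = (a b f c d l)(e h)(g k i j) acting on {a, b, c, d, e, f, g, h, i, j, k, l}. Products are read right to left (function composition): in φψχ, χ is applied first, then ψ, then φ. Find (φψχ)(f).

j

Chase f: χ(f) = c; ψ(c) = a; φ(a) = j. Hence (φψχ)(f) = j.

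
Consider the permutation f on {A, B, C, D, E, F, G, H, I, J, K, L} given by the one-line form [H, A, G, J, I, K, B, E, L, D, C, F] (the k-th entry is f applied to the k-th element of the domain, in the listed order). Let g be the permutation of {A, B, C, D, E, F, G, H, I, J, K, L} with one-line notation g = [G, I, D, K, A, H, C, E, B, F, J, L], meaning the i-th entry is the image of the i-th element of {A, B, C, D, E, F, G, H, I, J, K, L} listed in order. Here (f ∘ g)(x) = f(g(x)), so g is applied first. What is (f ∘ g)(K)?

First apply g: g(K) = J, then f(J) = D. Thus (f ∘ g)(K) = D.

D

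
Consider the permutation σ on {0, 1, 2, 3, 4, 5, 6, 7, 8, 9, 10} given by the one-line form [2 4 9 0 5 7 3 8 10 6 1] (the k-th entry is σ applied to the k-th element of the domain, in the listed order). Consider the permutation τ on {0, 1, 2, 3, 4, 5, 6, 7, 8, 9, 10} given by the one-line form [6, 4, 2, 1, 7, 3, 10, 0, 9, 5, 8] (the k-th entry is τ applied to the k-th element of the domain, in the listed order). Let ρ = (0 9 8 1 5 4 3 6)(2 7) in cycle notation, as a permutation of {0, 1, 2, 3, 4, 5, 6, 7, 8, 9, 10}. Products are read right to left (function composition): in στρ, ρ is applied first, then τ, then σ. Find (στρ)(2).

Chase 2: ρ(2) = 7; τ(7) = 0; σ(0) = 2. Hence (στρ)(2) = 2.

2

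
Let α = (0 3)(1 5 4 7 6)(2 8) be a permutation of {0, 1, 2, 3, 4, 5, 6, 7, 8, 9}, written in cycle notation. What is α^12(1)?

1 lies in the 5-cycle (1 5 4 7 6).
Powers repeat with period 5 on this cycle, and 12 mod 5 = 2, so α^12(1) = α^2(1).
Stepping 2 places around the cycle: 1 → 5 → 4.

4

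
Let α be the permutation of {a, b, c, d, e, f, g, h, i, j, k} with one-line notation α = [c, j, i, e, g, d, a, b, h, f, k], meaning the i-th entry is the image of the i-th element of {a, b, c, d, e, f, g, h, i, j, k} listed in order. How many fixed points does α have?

The fixed points (elements with α(x) = x) are {k}, so there is 1.

1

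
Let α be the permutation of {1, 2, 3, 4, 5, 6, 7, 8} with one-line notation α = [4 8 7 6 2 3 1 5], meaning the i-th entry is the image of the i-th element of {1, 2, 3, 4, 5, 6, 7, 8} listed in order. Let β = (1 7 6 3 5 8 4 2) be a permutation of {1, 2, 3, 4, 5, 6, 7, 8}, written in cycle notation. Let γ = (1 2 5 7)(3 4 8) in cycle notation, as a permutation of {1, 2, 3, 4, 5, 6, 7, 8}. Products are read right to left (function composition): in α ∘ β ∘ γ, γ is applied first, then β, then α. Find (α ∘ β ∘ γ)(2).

5

(α ∘ β ∘ γ)(2) = α(β(γ(2))). γ(2) = 5, then β(5) = 8, then α(8) = 5, so the result is 5.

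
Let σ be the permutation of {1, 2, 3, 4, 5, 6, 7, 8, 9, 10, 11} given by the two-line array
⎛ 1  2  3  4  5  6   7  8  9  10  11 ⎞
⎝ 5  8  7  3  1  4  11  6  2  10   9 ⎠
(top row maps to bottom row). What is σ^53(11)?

Tracing 11 → 9 → … returns to 11 after 8 steps, so 11 lies in an 8-cycle (2, 8, 6, 4, 3, 7, 11, 9).
On an 8-cycle, σ^8 is the identity, so σ^53 = σ^5 there (53 ≡ 5 mod 8).
Stepping 5 places around the cycle: 11 → 9 → 2 → 8 → 6 → 4.

4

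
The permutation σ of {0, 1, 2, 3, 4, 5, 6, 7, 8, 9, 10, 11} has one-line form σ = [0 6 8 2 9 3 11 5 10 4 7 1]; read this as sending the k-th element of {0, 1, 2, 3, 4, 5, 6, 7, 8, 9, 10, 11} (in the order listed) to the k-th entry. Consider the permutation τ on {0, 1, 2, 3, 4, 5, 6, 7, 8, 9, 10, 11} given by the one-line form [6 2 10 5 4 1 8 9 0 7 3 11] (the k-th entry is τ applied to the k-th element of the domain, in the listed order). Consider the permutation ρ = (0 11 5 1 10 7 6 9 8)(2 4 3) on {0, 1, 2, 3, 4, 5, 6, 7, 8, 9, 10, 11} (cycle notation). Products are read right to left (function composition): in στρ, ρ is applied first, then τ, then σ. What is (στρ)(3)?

Apply the permutations in order: ρ(3) = 2, then τ(2) = 10, then σ(10) = 7. So (στρ)(3) = 7.

7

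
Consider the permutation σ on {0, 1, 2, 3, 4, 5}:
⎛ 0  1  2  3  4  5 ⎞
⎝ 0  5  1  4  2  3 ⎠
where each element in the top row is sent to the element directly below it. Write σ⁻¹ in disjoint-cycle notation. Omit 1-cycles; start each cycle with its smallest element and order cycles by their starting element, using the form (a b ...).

First write σ in disjoint cycles: (1 5 3 4 2).
Reversing each cycle (and rotating so the smallest element leads) gives σ⁻¹ = (1 2 4 3 5).

(1 2 4 3 5)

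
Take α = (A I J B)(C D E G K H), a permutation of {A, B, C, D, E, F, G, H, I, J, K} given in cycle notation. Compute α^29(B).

B lies in the 4-cycle (A I J B).
Powers repeat with period 4 on this cycle, and 29 mod 4 = 1, so α^29(B) = α^1(B).
Stepping 1 place around the cycle: B → A.

A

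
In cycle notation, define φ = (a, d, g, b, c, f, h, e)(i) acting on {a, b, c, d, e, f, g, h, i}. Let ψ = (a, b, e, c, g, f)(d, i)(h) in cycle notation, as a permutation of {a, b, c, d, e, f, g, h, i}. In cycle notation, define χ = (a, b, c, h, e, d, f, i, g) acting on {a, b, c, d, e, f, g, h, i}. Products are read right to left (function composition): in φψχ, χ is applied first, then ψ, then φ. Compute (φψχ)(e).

Chase e: χ(e) = d; ψ(d) = i; φ(i) = i. Hence (φψχ)(e) = i.

i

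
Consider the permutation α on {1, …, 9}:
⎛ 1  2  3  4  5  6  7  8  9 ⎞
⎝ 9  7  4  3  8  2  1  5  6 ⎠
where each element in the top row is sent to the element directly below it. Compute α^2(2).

1

Tracing 2 → 7 → … returns to 2 after 5 steps, so 2 lies in a 5-cycle (1, 9, 6, 2, 7).
Stepping 2 places around the cycle: 2 → 7 → 1.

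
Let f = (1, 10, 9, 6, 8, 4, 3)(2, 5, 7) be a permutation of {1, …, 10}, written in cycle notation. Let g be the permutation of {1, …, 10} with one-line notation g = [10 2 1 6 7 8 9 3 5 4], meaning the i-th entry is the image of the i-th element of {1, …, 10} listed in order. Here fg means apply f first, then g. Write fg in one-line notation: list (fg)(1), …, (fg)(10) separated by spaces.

(fg)(x) = g(f(x)). Computing each image: g(f(1)) = g(10) = 4, g(f(2)) = g(5) = 7, g(f(3)) = g(1) = 10, g(f(4)) = g(3) = 1, g(f(5)) = g(7) = 9, g(f(6)) = g(8) = 3, g(f(7)) = g(2) = 2, g(f(8)) = g(4) = 6, g(f(9)) = g(6) = 8, g(f(10)) = g(9) = 5.
Hence fg = [4 7 10 1 9 3 2 6 8 5].

4 7 10 1 9 3 2 6 8 5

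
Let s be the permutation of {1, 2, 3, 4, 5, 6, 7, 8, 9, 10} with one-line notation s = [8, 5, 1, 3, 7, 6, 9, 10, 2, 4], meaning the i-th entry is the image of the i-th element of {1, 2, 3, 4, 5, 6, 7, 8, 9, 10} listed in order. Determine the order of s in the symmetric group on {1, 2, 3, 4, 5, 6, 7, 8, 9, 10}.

20

Writing s as disjoint cycles, the cycle lengths are 5, 4, 1.
The order is lcm(5, 4) = 20.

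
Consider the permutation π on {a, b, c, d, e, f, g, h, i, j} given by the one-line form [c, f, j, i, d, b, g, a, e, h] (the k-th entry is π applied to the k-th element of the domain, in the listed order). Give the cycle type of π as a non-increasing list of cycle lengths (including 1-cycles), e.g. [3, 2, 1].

[4, 3, 2, 1]

The disjoint cycles are (a c j h)(b f)(d i e)(g), with lengths 4, 3, 2, 1 in non-increasing order.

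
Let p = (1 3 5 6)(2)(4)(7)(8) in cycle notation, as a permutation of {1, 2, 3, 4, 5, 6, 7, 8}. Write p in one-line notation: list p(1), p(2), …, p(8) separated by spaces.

Each element maps to the next entry in its cycle (wrapping to the front): 1→3, 2→2, 3→5, 4→4, 5→6, 6→1, 7→7, 8→8.
So the one-line form is 3 2 5 4 6 1 7 8.

3 2 5 4 6 1 7 8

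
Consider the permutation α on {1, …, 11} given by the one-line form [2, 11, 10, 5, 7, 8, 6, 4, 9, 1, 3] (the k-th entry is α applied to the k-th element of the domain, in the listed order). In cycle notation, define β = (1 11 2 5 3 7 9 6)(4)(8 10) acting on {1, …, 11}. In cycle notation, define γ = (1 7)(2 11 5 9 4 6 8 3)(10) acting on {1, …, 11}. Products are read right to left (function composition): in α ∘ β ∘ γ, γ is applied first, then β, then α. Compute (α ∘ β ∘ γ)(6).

Apply the permutations in order: γ(6) = 8, then β(8) = 10, then α(10) = 1. So (α ∘ β ∘ γ)(6) = 1.

1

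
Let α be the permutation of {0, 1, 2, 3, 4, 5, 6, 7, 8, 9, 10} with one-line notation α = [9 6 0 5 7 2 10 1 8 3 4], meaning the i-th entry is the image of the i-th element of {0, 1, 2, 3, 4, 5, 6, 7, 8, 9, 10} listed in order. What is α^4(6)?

Tracing 6 → 10 → … returns to 6 after 5 steps, so 6 lies in a 5-cycle (1, 6, 10, 4, 7).
Advancing 4 steps from 6: 6 → 10 → 4 → 7 → 1.

1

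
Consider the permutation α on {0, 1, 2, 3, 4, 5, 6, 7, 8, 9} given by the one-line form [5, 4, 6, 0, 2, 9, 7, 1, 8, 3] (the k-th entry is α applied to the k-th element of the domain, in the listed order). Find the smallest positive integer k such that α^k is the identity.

20

Writing α as disjoint cycles, the cycle lengths are 5, 4, 1.
The order is lcm(5, 4) = 20.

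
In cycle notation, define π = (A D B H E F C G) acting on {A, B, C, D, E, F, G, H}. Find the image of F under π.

C

Within (A D B H E F C G), F ↦ C.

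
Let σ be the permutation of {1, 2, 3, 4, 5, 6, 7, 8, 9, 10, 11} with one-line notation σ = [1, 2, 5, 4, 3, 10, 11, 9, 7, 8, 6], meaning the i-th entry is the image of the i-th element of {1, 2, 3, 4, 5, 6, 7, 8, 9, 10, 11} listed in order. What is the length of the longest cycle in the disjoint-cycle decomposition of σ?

6

Decomposing into disjoint cycles gives (3, 5)(6, 10, 8, 9, 7, 11); the longest has length 6.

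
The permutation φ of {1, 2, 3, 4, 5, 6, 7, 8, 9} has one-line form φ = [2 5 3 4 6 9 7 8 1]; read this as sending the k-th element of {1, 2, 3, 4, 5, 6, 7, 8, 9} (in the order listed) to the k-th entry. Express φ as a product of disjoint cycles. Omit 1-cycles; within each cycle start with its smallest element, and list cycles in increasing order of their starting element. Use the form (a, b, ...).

Start at 1 and follow images: 1 → 2 → 5 → 6 → 9 → 1, giving the cycle (1, 2, 5, 6, 9).
Continuing from each remaining unvisited element yields (1, 2, 5, 6, 9).

(1, 2, 5, 6, 9)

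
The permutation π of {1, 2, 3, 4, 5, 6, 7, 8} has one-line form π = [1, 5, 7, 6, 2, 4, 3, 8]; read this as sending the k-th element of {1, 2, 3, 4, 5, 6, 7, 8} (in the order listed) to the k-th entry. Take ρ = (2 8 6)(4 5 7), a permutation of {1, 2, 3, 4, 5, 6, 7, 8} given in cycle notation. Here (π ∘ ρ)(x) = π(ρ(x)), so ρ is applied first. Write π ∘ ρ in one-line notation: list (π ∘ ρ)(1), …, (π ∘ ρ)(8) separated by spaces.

Chase each element through ρ then π: 1 → 1 → 1; 2 → 8 → 8; 3 → 3 → 7; 4 → 5 → 2; 5 → 7 → 3; 6 → 2 → 5; 7 → 4 → 6; 8 → 6 → 4.
Collecting the images, π ∘ ρ = [1 8 7 2 3 5 6 4].

1 8 7 2 3 5 6 4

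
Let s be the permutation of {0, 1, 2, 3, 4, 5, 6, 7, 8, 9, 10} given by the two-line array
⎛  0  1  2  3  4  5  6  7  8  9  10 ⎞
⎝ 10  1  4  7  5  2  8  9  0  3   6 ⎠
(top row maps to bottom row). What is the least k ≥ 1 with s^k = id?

12

The disjoint-cycle form of s has cycle lengths 4, 3, 3, 1.
The order is lcm(4, 3, 3) = 12.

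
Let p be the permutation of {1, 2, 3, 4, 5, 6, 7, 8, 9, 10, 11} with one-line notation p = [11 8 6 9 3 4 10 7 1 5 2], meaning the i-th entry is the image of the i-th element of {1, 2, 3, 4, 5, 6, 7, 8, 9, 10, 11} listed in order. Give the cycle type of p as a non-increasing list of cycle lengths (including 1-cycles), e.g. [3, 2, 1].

[11]

The disjoint cycles are (1, 11, 2, 8, 7, 10, 5, 3, 6, 4, 9), with lengths 11 in non-increasing order.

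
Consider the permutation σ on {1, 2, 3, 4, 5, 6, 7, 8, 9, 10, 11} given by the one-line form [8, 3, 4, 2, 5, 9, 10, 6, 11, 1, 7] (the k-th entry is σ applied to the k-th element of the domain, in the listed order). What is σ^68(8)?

10

Tracing 8 → 6 → … returns to 8 after 7 steps, so 8 lies in a 7-cycle (1, 8, 6, 9, 11, 7, 10).
Powers repeat with period 7 on this cycle, and 68 mod 7 = 5, so σ^68(8) = σ^5(8).
Stepping 5 places around the cycle: 8 → 6 → 9 → 11 → 7 → 10.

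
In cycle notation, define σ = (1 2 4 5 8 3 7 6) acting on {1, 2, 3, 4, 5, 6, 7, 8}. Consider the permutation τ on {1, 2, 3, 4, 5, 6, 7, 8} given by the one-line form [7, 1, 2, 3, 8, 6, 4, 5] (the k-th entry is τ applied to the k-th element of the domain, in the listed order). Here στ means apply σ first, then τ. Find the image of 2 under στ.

3

(στ)(2) = τ(σ(2)). σ(2) = 4, then τ(4) = 3. So (στ)(2) = 3.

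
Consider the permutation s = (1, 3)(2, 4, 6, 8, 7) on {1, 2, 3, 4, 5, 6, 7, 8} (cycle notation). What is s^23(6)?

2

6 lies in the 5-cycle (2, 4, 6, 8, 7).
Powers repeat with period 5 on this cycle, and 23 mod 5 = 3, so s^23(6) = s^3(6).
Stepping 3 places around the cycle: 6 → 8 → 7 → 2.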